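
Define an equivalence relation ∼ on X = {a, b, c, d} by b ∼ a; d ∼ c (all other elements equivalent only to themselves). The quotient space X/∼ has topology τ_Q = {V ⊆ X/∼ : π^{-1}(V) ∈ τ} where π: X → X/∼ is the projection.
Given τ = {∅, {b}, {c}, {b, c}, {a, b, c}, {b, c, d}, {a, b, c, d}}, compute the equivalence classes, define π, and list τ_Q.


X/∼ = {[a=b], [c=d]}; |τ_Q| = 2.

Equivalence classes: [a=b], [c=d].
Quotient map π: X → X/∼ sends a ↦ [a=b], b ↦ [a=b], c ↦ [c=d], d ↦ [c=d].
For each subset V ⊆ X/∼, compute π^{-1}(V) ⊆ X and check whether π^{-1}(V) ∈ τ. V is open in τ_Q iff π^{-1}(V) ∈ τ.
  V = {}: π^{-1}(V) = ∅ ∈ τ ✓.
  V = {[a=b]}: π^{-1}(V) = {a, b} ∉ τ ✗.
  V = {[c=d]}: π^{-1}(V) = {c, d} ∉ τ ✗.
  V = {[a=b], [c=d]}: π^{-1}(V) = {a, b, c, d} ∈ τ ✓.
Open sets in the quotient: τ_Q = {{}, {[a=b], [c=d]}} (2 elements).


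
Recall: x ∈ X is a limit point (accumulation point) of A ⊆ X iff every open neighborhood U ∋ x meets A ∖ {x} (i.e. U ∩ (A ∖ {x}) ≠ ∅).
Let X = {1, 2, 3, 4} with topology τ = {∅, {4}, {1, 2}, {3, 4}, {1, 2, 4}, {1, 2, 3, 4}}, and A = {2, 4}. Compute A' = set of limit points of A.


A' = {1, 3}

For each x ∈ X, list the open sets U ∈ τ with x ∈ U, then check whether U ∩ (A ∖ {x}) ≠ ∅ for every such U.
  x = 1: opens ∋ x are {1, 2}, {1, 2, 4}, {1, 2, 3, 4}; each meets A ∖ {1}, so x IS a limit point.
  x = 2: open {1, 2} ∋ x has {1, 2} ∩ (A ∖ {2}) = ∅, so x is NOT a limit point.
  x = 3: opens ∋ x are {3, 4}, {1, 2, 3, 4}; each meets A ∖ {3}, so x IS a limit point.
  x = 4: open {4} ∋ x has {4} ∩ (A ∖ {4}) = ∅, so x is NOT a limit point.
Collecting: A' = {1, 3}.


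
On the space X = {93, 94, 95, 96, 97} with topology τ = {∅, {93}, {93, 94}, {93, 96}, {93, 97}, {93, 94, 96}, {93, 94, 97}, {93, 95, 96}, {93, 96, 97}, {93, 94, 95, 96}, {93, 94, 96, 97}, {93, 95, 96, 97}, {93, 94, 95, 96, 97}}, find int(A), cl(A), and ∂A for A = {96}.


int(A) = ∅, cl(A) = {95, 96}, ∂A = {95, 96}.

Closed sets in (X, τ) are complements of opens:
  closed(X, τ) = {∅, {94}, {95}, {97}, {94, 95}, {94, 97}, {95, 96}, {95, 97}, {94, 95, 96}, {94, 95, 97}, {95, 96, 97}, {94, 95, 96, 97}, {93, 94, 95, 96, 97}}.
int(A) = ⋃ {U ∈ τ : U ⊆ A}. Opens contained in A: ∅.
Taking the union of these: int(A) = ∅.
cl(A) = ⋂ {C closed : A ⊆ C}. Closed sets containing A: {95, 96}, {94, 95, 96}, {95, 96, 97}, {94, 95, 96, 97}, {93, 94, 95, 96, 97}.
Intersecting these: cl(A) = {95, 96}.
∂A = cl(A) ∖ int(A) = {95, 96} ∖ ∅ = {95, 96}.


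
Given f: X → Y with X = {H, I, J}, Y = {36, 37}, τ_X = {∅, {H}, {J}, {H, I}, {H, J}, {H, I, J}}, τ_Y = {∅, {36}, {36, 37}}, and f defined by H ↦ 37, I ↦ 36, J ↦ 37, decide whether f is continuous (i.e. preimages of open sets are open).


f is NOT continuous.

Compute f^{-1}(U) for each U ∈ τ_Y:
  U = ∅: f^{-1}(U) = ∅ ∈ τ_X ✓.
  U = {36}: f^{-1}(U) = {I} ∉ τ_X ✗.
  U = {36, 37}: f^{-1}(U) = {H, I, J} ∈ τ_X ✓.
Found U = {36} with f^{-1}(U) = {I} not in τ_X. Therefore f is NOT continuous.


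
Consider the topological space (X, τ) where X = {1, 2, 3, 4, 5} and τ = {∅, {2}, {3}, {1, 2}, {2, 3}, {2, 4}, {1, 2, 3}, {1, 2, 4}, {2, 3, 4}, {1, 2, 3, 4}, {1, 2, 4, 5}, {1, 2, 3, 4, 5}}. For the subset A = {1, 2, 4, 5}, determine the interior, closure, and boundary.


int(A) = {1, 2, 4, 5}, cl(A) = {1, 2, 4, 5}, ∂A = ∅.

Closed sets in (X, τ) are complements of opens:
  closed(X, τ) = {∅, {3}, {5}, {1, 5}, {3, 5}, {4, 5}, {1, 3, 5}, {1, 4, 5}, {3, 4, 5}, {1, 2, 4, 5}, {1, 3, 4, 5}, {1, 2, 3, 4, 5}}.
int(A) = ⋃ {U ∈ τ : U ⊆ A}. Opens contained in A: ∅, {2}, {1, 2}, {2, 4}, {1, 2, 4}, {1, 2, 4, 5}.
Taking the union of these: int(A) = {1, 2, 4, 5}.
cl(A) = ⋂ {C closed : A ⊆ C}. Closed sets containing A: {1, 2, 4, 5}, {1, 2, 3, 4, 5}.
Intersecting these: cl(A) = {1, 2, 4, 5}.
∂A = cl(A) ∖ int(A) = {1, 2, 4, 5} ∖ {1, 2, 4, 5} = ∅.


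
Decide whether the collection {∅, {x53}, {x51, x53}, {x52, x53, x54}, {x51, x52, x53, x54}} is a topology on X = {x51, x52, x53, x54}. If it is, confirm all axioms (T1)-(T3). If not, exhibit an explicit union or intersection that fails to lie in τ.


τ IS a topology on X.

Axiom (T1): ∅ ∈ τ? Yes; X ∈ τ? Yes.
Axiom (T2/T3): check pairwise unions and intersections of members of τ.
All pairwise intersections and unions checked — each lies in τ. Therefore τ satisfies (T1), (T2), (T3): it IS a topology on X.


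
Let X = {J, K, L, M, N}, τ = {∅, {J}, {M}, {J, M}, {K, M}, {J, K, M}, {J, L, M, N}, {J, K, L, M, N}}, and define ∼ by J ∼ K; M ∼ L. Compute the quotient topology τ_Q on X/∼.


X/∼ = {[J=K], [L=M], [N]}; |τ_Q| = 2.

Equivalence classes: [J=K], [L=M], [N].
Quotient map π: X → X/∼ sends J ↦ [J=K], K ↦ [J=K], L ↦ [L=M], M ↦ [L=M], N ↦ [N].
For each subset V ⊆ X/∼, compute π^{-1}(V) ⊆ X and check whether π^{-1}(V) ∈ τ. V is open in τ_Q iff π^{-1}(V) ∈ τ.
  V = {}: π^{-1}(V) = ∅ ∈ τ ✓.
  V = {[J=K]}: π^{-1}(V) = {J, K} ∉ τ ✗.
  V = {[L=M]}: π^{-1}(V) = {L, M} ∉ τ ✗.
  V = {[J=K], [L=M]}: π^{-1}(V) = {J, K, L, M} ∉ τ ✗.
  V = {[N]}: π^{-1}(V) = {N} ∉ τ ✗.
  V = {[J=K], [N]}: π^{-1}(V) = {J, K, N} ∉ τ ✗.
  V = {[L=M], [N]}: π^{-1}(V) = {L, M, N} ∉ τ ✗.
  V = {[J=K], [L=M], [N]}: π^{-1}(V) = {J, K, L, M, N} ∈ τ ✓.
Open sets in the quotient: τ_Q = {{}, {[J=K], [L=M], [N]}} (2 elements).


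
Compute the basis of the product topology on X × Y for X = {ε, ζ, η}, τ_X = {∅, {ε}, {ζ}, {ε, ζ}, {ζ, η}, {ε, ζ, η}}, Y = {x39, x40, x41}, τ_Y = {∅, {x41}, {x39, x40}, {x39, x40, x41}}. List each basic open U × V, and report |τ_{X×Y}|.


Basis B = {∅ × ∅, {ε} × {x41}, {ζ} × {x41}, {ε} × {x39, x40}, {ε, ζ} × {x41}, {ζ} × {x39, x40}, {ζ, η} × {x41}, {ε} × {x39, x40, x41}, {ε, ζ, η} × {x41}, {ζ} × {x39, x40, x41}, {ε, ζ} × {x39, x40}, {ζ, η} × {x39, x40}, {ε, ζ} × {x39, x40, x41}, {ε, ζ, η} × {x39, x40}, {ζ, η} × {x39, x40, x41}, {ε, ζ, η} × {x39, x40, x41}}; |τ_{X×Y}| = 36.

Enumerate products U × V with U ∈ τ_X, V ∈ τ_Y (deduplicated):
  ∅ × ∅ = {} (∅)
  {ε} × {x41} = {(ε,x41)}
  {ζ} × {x41} = {(ζ,x41)}
  {ε} × {x39, x40} = {(ε,x39), (ε,x40)}
  {ε, ζ} × {x41} = {(ε,x41), (ζ,x41)}
  {ζ} × {x39, x40} = {(ζ,x39), (ζ,x40)}
  {ζ, η} × {x41} = {(ζ,x41), (η,x41)}
  {ε} × {x39, x40, x41} = {(ε,x39), (ε,x40), (ε,x41)}
  {ε, ζ, η} × {x41} = {(ε,x41), (ζ,x41), (η,x41)}
  {ζ} × {x39, x40, x41} = {(ζ,x39), (ζ,x40), (ζ,x41)}
  {ε, ζ} × {x39, x40} = {(ε,x39), (ε,x40), (ζ,x39), (ζ,x40)}
  {ζ, η} × {x39, x40} = {(ζ,x39), (ζ,x40), (η,x39), (η,x40)}
  {ε, ζ} × {x39, x40, x41} = {(ε,x39), (ε,x40), (ε,x41), (ζ,x39), (ζ,x40), (ζ,x41)}
  {ε, ζ, η} × {x39, x40} = {(ε,x39), (ε,x40), (ζ,x39), (ζ,x40), (η,x39), (η,x40)}
  {ζ, η} × {x39, x40, x41} = {(ζ,x39), (ζ,x40), (ζ,x41), (η,x39), (η,x40), (η,x41)}
  {ε, ζ, η} × {x39, x40, x41} = {(ε,x39), (ε,x40), (ε,x41), (ζ,x39), (ζ,x40), (ζ,x41), (η,x39), (η,x40), (η,x41)}
These 16 distinct sets form the basis B.
Close under arbitrary unions to get τ_{X×Y}; counting gives |τ_{X×Y}| = 36.


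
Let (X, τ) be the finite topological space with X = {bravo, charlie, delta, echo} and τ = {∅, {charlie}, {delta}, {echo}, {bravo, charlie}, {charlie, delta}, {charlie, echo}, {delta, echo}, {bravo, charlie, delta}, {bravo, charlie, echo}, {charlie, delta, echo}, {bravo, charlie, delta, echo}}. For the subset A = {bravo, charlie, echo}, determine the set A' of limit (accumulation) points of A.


A' = {bravo}

For each x ∈ X, list the open sets U ∈ τ with x ∈ U, then check whether U ∩ (A ∖ {x}) ≠ ∅ for every such U.
  x = bravo: opens ∋ x are {bravo, charlie}, {bravo, charlie, delta}, {bravo, charlie, echo}, {bravo, charlie, delta, echo}; each meets A ∖ {bravo}, so x IS a limit point.
  x = charlie: open {charlie} ∋ x has {charlie} ∩ (A ∖ {charlie}) = ∅, so x is NOT a limit point.
  x = delta: open {delta} ∋ x has {delta} ∩ (A ∖ {delta}) = ∅, so x is NOT a limit point.
  x = echo: open {echo} ∋ x has {echo} ∩ (A ∖ {echo}) = ∅, so x is NOT a limit point.
Collecting: A' = {bravo}.


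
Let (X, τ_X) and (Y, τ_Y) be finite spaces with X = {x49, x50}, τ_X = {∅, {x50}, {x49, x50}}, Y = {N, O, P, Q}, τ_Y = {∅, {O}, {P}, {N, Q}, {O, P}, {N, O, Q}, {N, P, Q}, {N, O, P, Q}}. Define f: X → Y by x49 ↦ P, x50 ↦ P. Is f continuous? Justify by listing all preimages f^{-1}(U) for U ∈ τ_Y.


f IS continuous.

Compute f^{-1}(U) for each U ∈ τ_Y:
  U = ∅: f^{-1}(U) = ∅ ∈ τ_X ✓.
  U = {O}: f^{-1}(U) = ∅ ∈ τ_X ✓.
  U = {P}: f^{-1}(U) = {x49, x50} ∈ τ_X ✓.
  U = {N, Q}: f^{-1}(U) = ∅ ∈ τ_X ✓.
  U = {O, P}: f^{-1}(U) = {x49, x50} ∈ τ_X ✓.
  U = {N, O, Q}: f^{-1}(U) = ∅ ∈ τ_X ✓.
  U = {N, P, Q}: f^{-1}(U) = {x49, x50} ∈ τ_X ✓.
  U = {N, O, P, Q}: f^{-1}(U) = {x49, x50} ∈ τ_X ✓.
Every preimage lies in τ_X, so f IS continuous.


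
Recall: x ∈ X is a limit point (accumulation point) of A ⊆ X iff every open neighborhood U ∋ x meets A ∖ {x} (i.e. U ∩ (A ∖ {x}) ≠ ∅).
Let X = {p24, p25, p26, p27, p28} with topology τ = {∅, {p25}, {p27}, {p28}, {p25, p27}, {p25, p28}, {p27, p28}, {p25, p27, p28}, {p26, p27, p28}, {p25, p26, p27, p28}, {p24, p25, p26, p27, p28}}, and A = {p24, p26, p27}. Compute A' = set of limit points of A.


A' = {p24, p26}

For each x ∈ X, list the open sets U ∈ τ with x ∈ U, then check whether U ∩ (A ∖ {x}) ≠ ∅ for every such U.
  x = p24: opens ∋ x are {p24, p25, p26, p27, p28}; each meets A ∖ {p24}, so x IS a limit point.
  x = p25: open {p25} ∋ x has {p25} ∩ (A ∖ {p25}) = ∅, so x is NOT a limit point.
  x = p26: opens ∋ x are {p26, p27, p28}, {p25, p26, p27, p28}, {p24, p25, p26, p27, p28}; each meets A ∖ {p26}, so x IS a limit point.
  x = p27: open {p27} ∋ x has {p27} ∩ (A ∖ {p27}) = ∅, so x is NOT a limit point.
  x = p28: open {p28} ∋ x has {p28} ∩ (A ∖ {p28}) = ∅, so x is NOT a limit point.
Collecting: A' = {p24, p26}.


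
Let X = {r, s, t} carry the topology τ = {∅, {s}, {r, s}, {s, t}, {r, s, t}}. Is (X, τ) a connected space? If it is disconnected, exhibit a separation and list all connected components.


(X, τ) is connected.

Find clopen sets (U ∈ τ with X ∖ U ∈ τ):
  U = ∅, X ∖ U = {r, s, t} — both open, so U is clopen.
  U = {r, s, t}, X ∖ U = ∅ — both open, so U is clopen.
Only trivial clopens (∅ and X) exist, so (X, τ) is connected.
Compute connected components by grouping points that agree on all clopens:
  component: {r, s, t}


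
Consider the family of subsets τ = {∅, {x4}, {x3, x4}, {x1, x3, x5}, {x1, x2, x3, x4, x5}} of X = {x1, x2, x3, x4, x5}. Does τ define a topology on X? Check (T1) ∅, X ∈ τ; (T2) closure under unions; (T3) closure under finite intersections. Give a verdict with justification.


τ is NOT a topology on X.

Axiom (T1): ∅ ∈ τ? Yes; X ∈ τ? Yes.
Axiom (T2/T3): check pairwise unions and intersections of members of τ.
Counterexample for (T2): {x4} ∪ {x1, x3, x5} = {x1, x3, x4, x5} ∉ τ. Therefore τ is NOT a topology.


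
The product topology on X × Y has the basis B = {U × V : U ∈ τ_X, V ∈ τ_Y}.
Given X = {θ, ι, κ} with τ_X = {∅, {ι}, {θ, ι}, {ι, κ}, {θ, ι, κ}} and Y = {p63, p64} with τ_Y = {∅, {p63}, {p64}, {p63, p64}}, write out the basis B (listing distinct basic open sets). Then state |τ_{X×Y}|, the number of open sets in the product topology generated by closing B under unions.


Basis B = {∅ × ∅, {ι} × {p63}, {ι} × {p64}, {θ, ι} × {p63}, {θ, ι} × {p64}, {ι} × {p63, p64}, {ι, κ} × {p63}, {ι, κ} × {p64}, {θ, ι, κ} × {p63}, {θ, ι, κ} × {p64}, {θ, ι} × {p63, p64}, {ι, κ} × {p63, p64}, {θ, ι, κ} × {p63, p64}}; |τ_{X×Y}| = 25.

Enumerate products U × V with U ∈ τ_X, V ∈ τ_Y (deduplicated):
  ∅ × ∅ = {} (∅)
  {ι} × {p63} = {(ι,p63)}
  {ι} × {p64} = {(ι,p64)}
  {θ, ι} × {p63} = {(θ,p63), (ι,p63)}
  {θ, ι} × {p64} = {(θ,p64), (ι,p64)}
  {ι} × {p63, p64} = {(ι,p63), (ι,p64)}
  {ι, κ} × {p63} = {(ι,p63), (κ,p63)}
  {ι, κ} × {p64} = {(ι,p64), (κ,p64)}
  {θ, ι, κ} × {p63} = {(θ,p63), (ι,p63), (κ,p63)}
  {θ, ι, κ} × {p64} = {(θ,p64), (ι,p64), (κ,p64)}
  {θ, ι} × {p63, p64} = {(θ,p63), (θ,p64), (ι,p63), (ι,p64)}
  {ι, κ} × {p63, p64} = {(ι,p63), (ι,p64), (κ,p63), (κ,p64)}
  {θ, ι, κ} × {p63, p64} = {(θ,p63), (θ,p64), (ι,p63), (ι,p64), (κ,p63), (κ,p64)}
These 13 distinct sets form the basis B.
Close under arbitrary unions to get τ_{X×Y}; counting gives |τ_{X×Y}| = 25.


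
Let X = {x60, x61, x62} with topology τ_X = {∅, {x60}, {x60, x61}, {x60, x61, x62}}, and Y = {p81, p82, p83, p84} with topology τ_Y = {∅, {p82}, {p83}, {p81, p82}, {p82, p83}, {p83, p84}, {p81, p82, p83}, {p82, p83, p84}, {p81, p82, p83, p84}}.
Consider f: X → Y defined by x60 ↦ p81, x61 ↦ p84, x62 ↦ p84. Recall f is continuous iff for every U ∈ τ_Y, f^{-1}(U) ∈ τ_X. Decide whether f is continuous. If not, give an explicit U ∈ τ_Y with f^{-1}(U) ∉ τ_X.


f is NOT continuous.

Compute f^{-1}(U) for each U ∈ τ_Y:
  U = ∅: f^{-1}(U) = ∅ ∈ τ_X ✓.
  U = {p82}: f^{-1}(U) = ∅ ∈ τ_X ✓.
  U = {p83}: f^{-1}(U) = ∅ ∈ τ_X ✓.
  U = {p81, p82}: f^{-1}(U) = {x60} ∈ τ_X ✓.
  U = {p82, p83}: f^{-1}(U) = ∅ ∈ τ_X ✓.
  U = {p83, p84}: f^{-1}(U) = {x61, x62} ∉ τ_X ✗.
  U = {p81, p82, p83}: f^{-1}(U) = {x60} ∈ τ_X ✓.
  U = {p82, p83, p84}: f^{-1}(U) = {x61, x62} ∉ τ_X ✗.
  U = {p81, p82, p83, p84}: f^{-1}(U) = {x60, x61, x62} ∈ τ_X ✓.
Found U = {p83, p84} with f^{-1}(U) = {x61, x62} not in τ_X. Therefore f is NOT continuous.


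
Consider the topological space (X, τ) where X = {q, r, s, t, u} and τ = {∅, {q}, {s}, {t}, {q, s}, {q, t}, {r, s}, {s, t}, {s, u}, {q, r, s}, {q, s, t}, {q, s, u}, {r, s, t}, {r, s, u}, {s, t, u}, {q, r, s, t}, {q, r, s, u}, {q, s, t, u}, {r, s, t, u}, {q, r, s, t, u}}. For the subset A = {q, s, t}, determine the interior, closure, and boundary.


int(A) = {q, s, t}, cl(A) = {q, r, s, t, u}, ∂A = {r, u}.

Closed sets in (X, τ) are complements of opens:
  closed(X, τ) = {∅, {q}, {r}, {t}, {u}, {q, r}, {q, t}, {q, u}, {r, t}, {r, u}, {t, u}, {q, r, t}, {q, r, u}, {q, t, u}, {r, s, u}, {r, t, u}, {q, r, s, u}, {q, r, t, u}, {r, s, t, u}, {q, r, s, t, u}}.
int(A) = ⋃ {U ∈ τ : U ⊆ A}. Opens contained in A: ∅, {q}, {s}, {t}, {q, s}, {q, t}, {s, t}, {q, s, t}.
Taking the union of these: int(A) = {q, s, t}.
cl(A) = ⋂ {C closed : A ⊆ C}. Closed sets containing A: {q, r, s, t, u}.
Intersecting these: cl(A) = {q, r, s, t, u}.
∂A = cl(A) ∖ int(A) = {q, r, s, t, u} ∖ {q, s, t} = {r, u}.


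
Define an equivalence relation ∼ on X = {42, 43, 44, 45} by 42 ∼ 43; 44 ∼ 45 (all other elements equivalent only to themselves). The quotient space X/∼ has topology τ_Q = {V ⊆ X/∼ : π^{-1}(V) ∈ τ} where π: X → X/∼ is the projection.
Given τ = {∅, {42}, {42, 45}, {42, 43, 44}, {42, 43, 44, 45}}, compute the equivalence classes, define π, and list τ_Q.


X/∼ = {[42=43], [44=45]}; |τ_Q| = 2.

Equivalence classes: [42=43], [44=45].
Quotient map π: X → X/∼ sends 42 ↦ [42=43], 43 ↦ [42=43], 44 ↦ [44=45], 45 ↦ [44=45].
For each subset V ⊆ X/∼, compute π^{-1}(V) ⊆ X and check whether π^{-1}(V) ∈ τ. V is open in τ_Q iff π^{-1}(V) ∈ τ.
  V = {}: π^{-1}(V) = ∅ ∈ τ ✓.
  V = {[42=43]}: π^{-1}(V) = {42, 43} ∉ τ ✗.
  V = {[44=45]}: π^{-1}(V) = {44, 45} ∉ τ ✗.
  V = {[42=43], [44=45]}: π^{-1}(V) = {42, 43, 44, 45} ∈ τ ✓.
Open sets in the quotient: τ_Q = {{}, {[42=43], [44=45]}} (2 elements).


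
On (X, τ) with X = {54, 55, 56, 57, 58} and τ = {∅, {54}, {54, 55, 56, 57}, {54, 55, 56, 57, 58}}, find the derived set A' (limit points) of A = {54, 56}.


A' = {55, 56, 57, 58}

For each x ∈ X, list the open sets U ∈ τ with x ∈ U, then check whether U ∩ (A ∖ {x}) ≠ ∅ for every such U.
  x = 54: open {54} ∋ x has {54} ∩ (A ∖ {54}) = ∅, so x is NOT a limit point.
  x = 55: opens ∋ x are {54, 55, 56, 57}, {54, 55, 56, 57, 58}; each meets A ∖ {55}, so x IS a limit point.
  x = 56: opens ∋ x are {54, 55, 56, 57}, {54, 55, 56, 57, 58}; each meets A ∖ {56}, so x IS a limit point.
  x = 57: opens ∋ x are {54, 55, 56, 57}, {54, 55, 56, 57, 58}; each meets A ∖ {57}, so x IS a limit point.
  x = 58: opens ∋ x are {54, 55, 56, 57, 58}; each meets A ∖ {58}, so x IS a limit point.
Collecting: A' = {55, 56, 57, 58}.


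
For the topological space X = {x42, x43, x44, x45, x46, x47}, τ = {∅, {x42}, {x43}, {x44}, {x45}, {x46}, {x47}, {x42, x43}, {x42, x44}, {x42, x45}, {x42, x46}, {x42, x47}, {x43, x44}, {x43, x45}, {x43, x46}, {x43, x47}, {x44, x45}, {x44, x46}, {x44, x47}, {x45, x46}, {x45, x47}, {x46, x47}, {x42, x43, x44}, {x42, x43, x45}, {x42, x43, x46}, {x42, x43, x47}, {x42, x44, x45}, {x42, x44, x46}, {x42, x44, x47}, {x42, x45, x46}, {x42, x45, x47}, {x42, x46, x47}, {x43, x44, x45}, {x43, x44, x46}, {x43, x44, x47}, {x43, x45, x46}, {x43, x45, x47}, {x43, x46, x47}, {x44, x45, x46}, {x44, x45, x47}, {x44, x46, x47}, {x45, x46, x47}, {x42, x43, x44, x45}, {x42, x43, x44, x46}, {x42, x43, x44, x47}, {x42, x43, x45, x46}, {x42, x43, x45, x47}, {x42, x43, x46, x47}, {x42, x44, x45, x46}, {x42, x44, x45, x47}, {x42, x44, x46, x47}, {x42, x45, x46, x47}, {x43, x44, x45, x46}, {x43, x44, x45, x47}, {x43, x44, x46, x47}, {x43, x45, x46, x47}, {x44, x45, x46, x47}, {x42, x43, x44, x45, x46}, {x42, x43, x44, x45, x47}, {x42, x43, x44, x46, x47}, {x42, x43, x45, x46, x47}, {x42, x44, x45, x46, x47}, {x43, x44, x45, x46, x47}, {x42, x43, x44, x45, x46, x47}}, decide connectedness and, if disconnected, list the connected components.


(X, τ) is disconnected; components = [{x42}, {x43}, {x44}, {x45}, {x46}, {x47}].

Find clopen sets (U ∈ τ with X ∖ U ∈ τ):
  U = ∅, X ∖ U = {x42, x43, x44, x45, x46, x47} — both open, so U is clopen.
  U = {x42}, X ∖ U = {x43, x44, x45, x46, x47} — both open, so U is clopen.
  U = {x43}, X ∖ U = {x42, x44, x45, x46, x47} — both open, so U is clopen.
  U = {x44}, X ∖ U = {x42, x43, x45, x46, x47} — both open, so U is clopen.
  U = {x45}, X ∖ U = {x42, x43, x44, x46, x47} — both open, so U is clopen.
  U = {x46}, X ∖ U = {x42, x43, x44, x45, x47} — both open, so U is clopen.
  U = {x47}, X ∖ U = {x42, x43, x44, x45, x46} — both open, so U is clopen.
  U = {x42, x43}, X ∖ U = {x44, x45, x46, x47} — both open, so U is clopen.
  U = {x42, x44}, X ∖ U = {x43, x45, x46, x47} — both open, so U is clopen.
  U = {x42, x45}, X ∖ U = {x43, x44, x46, x47} — both open, so U is clopen.
  U = {x42, x46}, X ∖ U = {x43, x44, x45, x47} — both open, so U is clopen.
  U = {x42, x47}, X ∖ U = {x43, x44, x45, x46} — both open, so U is clopen.
  U = {x43, x44}, X ∖ U = {x42, x45, x46, x47} — both open, so U is clopen.
  U = {x43, x45}, X ∖ U = {x42, x44, x46, x47} — both open, so U is clopen.
  U = {x43, x46}, X ∖ U = {x42, x44, x45, x47} — both open, so U is clopen.
  U = {x43, x47}, X ∖ U = {x42, x44, x45, x46} — both open, so U is clopen.
  U = {x44, x45}, X ∖ U = {x42, x43, x46, x47} — both open, so U is clopen.
  U = {x44, x46}, X ∖ U = {x42, x43, x45, x47} — both open, so U is clopen.
  U = {x44, x47}, X ∖ U = {x42, x43, x45, x46} — both open, so U is clopen.
  U = {x45, x46}, X ∖ U = {x42, x43, x44, x47} — both open, so U is clopen.
  U = {x45, x47}, X ∖ U = {x42, x43, x44, x46} — both open, so U is clopen.
  U = {x46, x47}, X ∖ U = {x42, x43, x44, x45} — both open, so U is clopen.
  U = {x42, x43, x44}, X ∖ U = {x45, x46, x47} — both open, so U is clopen.
  U = {x42, x43, x45}, X ∖ U = {x44, x46, x47} — both open, so U is clopen.
  U = {x42, x43, x46}, X ∖ U = {x44, x45, x47} — both open, so U is clopen.
  U = {x42, x43, x47}, X ∖ U = {x44, x45, x46} — both open, so U is clopen.
  U = {x42, x44, x45}, X ∖ U = {x43, x46, x47} — both open, so U is clopen.
  U = {x42, x44, x46}, X ∖ U = {x43, x45, x47} — both open, so U is clopen.
  U = {x42, x44, x47}, X ∖ U = {x43, x45, x46} — both open, so U is clopen.
  U = {x42, x45, x46}, X ∖ U = {x43, x44, x47} — both open, so U is clopen.
  U = {x42, x45, x47}, X ∖ U = {x43, x44, x46} — both open, so U is clopen.
  U = {x42, x46, x47}, X ∖ U = {x43, x44, x45} — both open, so U is clopen.
  U = {x43, x44, x45}, X ∖ U = {x42, x46, x47} — both open, so U is clopen.
  U = {x43, x44, x46}, X ∖ U = {x42, x45, x47} — both open, so U is clopen.
  U = {x43, x44, x47}, X ∖ U = {x42, x45, x46} — both open, so U is clopen.
  U = {x43, x45, x46}, X ∖ U = {x42, x44, x47} — both open, so U is clopen.
  U = {x43, x45, x47}, X ∖ U = {x42, x44, x46} — both open, so U is clopen.
  U = {x43, x46, x47}, X ∖ U = {x42, x44, x45} — both open, so U is clopen.
  U = {x44, x45, x46}, X ∖ U = {x42, x43, x47} — both open, so U is clopen.
  U = {x44, x45, x47}, X ∖ U = {x42, x43, x46} — both open, so U is clopen.
  U = {x44, x46, x47}, X ∖ U = {x42, x43, x45} — both open, so U is clopen.
  U = {x45, x46, x47}, X ∖ U = {x42, x43, x44} — both open, so U is clopen.
  U = {x42, x43, x44, x45}, X ∖ U = {x46, x47} — both open, so U is clopen.
  U = {x42, x43, x44, x46}, X ∖ U = {x45, x47} — both open, so U is clopen.
  U = {x42, x43, x44, x47}, X ∖ U = {x45, x46} — both open, so U is clopen.
  U = {x42, x43, x45, x46}, X ∖ U = {x44, x47} — both open, so U is clopen.
  U = {x42, x43, x45, x47}, X ∖ U = {x44, x46} — both open, so U is clopen.
  U = {x42, x43, x46, x47}, X ∖ U = {x44, x45} — both open, so U is clopen.
  U = {x42, x44, x45, x46}, X ∖ U = {x43, x47} — both open, so U is clopen.
  U = {x42, x44, x45, x47}, X ∖ U = {x43, x46} — both open, so U is clopen.
  U = {x42, x44, x46, x47}, X ∖ U = {x43, x45} — both open, so U is clopen.
  U = {x42, x45, x46, x47}, X ∖ U = {x43, x44} — both open, so U is clopen.
  U = {x43, x44, x45, x46}, X ∖ U = {x42, x47} — both open, so U is clopen.
  U = {x43, x44, x45, x47}, X ∖ U = {x42, x46} — both open, so U is clopen.
  U = {x43, x44, x46, x47}, X ∖ U = {x42, x45} — both open, so U is clopen.
  U = {x43, x45, x46, x47}, X ∖ U = {x42, x44} — both open, so U is clopen.
  U = {x44, x45, x46, x47}, X ∖ U = {x42, x43} — both open, so U is clopen.
  U = {x42, x43, x44, x45, x46}, X ∖ U = {x47} — both open, so U is clopen.
  U = {x42, x43, x44, x45, x47}, X ∖ U = {x46} — both open, so U is clopen.
  U = {x42, x43, x44, x46, x47}, X ∖ U = {x45} — both open, so U is clopen.
  U = {x42, x43, x45, x46, x47}, X ∖ U = {x44} — both open, so U is clopen.
  U = {x42, x44, x45, x46, x47}, X ∖ U = {x43} — both open, so U is clopen.
  U = {x43, x44, x45, x46, x47}, X ∖ U = {x42} — both open, so U is clopen.
  U = {x42, x43, x44, x45, x46, x47}, X ∖ U = ∅ — both open, so U is clopen.
Nontrivial clopen(s) exist: e.g. {x42, x44}. So (X, τ) is disconnected.
Compute connected components by grouping points that agree on all clopens:
  component: {x42}
  component: {x43}
  component: {x44}
  component: {x45}
  component: {x46}
  component: {x47}


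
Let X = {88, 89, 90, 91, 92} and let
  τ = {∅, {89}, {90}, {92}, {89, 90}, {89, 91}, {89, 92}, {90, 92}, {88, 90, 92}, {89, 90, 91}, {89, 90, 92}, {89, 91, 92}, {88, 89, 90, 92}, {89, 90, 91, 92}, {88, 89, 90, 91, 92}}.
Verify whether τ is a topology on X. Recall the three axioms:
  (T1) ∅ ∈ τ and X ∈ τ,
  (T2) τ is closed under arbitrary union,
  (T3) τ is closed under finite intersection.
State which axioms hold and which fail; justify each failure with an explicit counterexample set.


τ IS a topology on X.

Axiom (T1): ∅ ∈ τ? Yes; X ∈ τ? Yes.
Axiom (T2/T3): check pairwise unions and intersections of members of τ.
All pairwise intersections and unions checked — each lies in τ. Therefore τ satisfies (T1), (T2), (T3): it IS a topology on X.


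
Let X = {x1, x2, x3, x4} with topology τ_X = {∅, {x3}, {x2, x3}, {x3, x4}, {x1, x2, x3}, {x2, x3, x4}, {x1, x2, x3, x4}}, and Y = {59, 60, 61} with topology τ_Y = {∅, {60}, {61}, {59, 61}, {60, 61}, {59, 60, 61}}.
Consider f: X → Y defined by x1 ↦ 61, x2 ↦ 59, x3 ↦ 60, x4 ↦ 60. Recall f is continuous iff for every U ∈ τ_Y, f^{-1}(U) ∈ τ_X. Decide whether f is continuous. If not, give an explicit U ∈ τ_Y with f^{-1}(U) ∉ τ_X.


f is NOT continuous.

Compute f^{-1}(U) for each U ∈ τ_Y:
  U = ∅: f^{-1}(U) = ∅ ∈ τ_X ✓.
  U = {60}: f^{-1}(U) = {x3, x4} ∈ τ_X ✓.
  U = {61}: f^{-1}(U) = {x1} ∉ τ_X ✗.
  U = {59, 61}: f^{-1}(U) = {x1, x2} ∉ τ_X ✗.
  U = {60, 61}: f^{-1}(U) = {x1, x3, x4} ∉ τ_X ✗.
  U = {59, 60, 61}: f^{-1}(U) = {x1, x2, x3, x4} ∈ τ_X ✓.
Found U = {61} with f^{-1}(U) = {x1} not in τ_X. Therefore f is NOT continuous.


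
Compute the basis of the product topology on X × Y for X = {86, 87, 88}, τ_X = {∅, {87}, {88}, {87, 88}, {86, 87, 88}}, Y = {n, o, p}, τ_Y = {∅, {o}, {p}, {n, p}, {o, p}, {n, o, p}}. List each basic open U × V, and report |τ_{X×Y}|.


Basis B = {∅ × ∅, {87} × {o}, {87} × {p}, {88} × {o}, {88} × {p}, {87} × {n, p}, {87} × {o, p}, {87, 88} × {o}, {87, 88} × {p}, {88} × {n, p}, {88} × {o, p}, {86, 87, 88} × {o}, {86, 87, 88} × {p}, {87} × {n, o, p}, {88} × {n, o, p}, {87, 88} × {n, p}, {87, 88} × {o, p}, {86, 87, 88} × {n, p}, {86, 87, 88} × {o, p}, {87, 88} × {n, o, p}, {86, 87, 88} × {n, o, p}}; |τ_{X×Y}| = 70.

Enumerate products U × V with U ∈ τ_X, V ∈ τ_Y (deduplicated):
  ∅ × ∅ = {} (∅)
  {87} × {o} = {(87,o)}
  {87} × {p} = {(87,p)}
  {88} × {o} = {(88,o)}
  {88} × {p} = {(88,p)}
  {87} × {n, p} = {(87,n), (87,p)}
  {87} × {o, p} = {(87,o), (87,p)}
  {87, 88} × {o} = {(87,o), (88,o)}
  {87, 88} × {p} = {(87,p), (88,p)}
  {88} × {n, p} = {(88,n), (88,p)}
  {88} × {o, p} = {(88,o), (88,p)}
  {86, 87, 88} × {o} = {(86,o), (87,o), (88,o)}
  {86, 87, 88} × {p} = {(86,p), (87,p), (88,p)}
  {87} × {n, o, p} = {(87,n), (87,o), (87,p)}
  {88} × {n, o, p} = {(88,n), (88,o), (88,p)}
  {87, 88} × {n, p} = {(87,n), (87,p), (88,n), (88,p)}
  {87, 88} × {o, p} = {(87,o), (87,p), (88,o), (88,p)}
  {86, 87, 88} × {n, p} = {(86,n), (86,p), (87,n), (87,p), (88,n), (88,p)}
  {86, 87, 88} × {o, p} = {(86,o), (86,p), (87,o), (87,p), (88,o), (88,p)}
  {87, 88} × {n, o, p} = {(87,n), (87,o), (87,p), (88,n), (88,o), (88,p)}
  {86, 87, 88} × {n, o, p} = {(86,n), (86,o), (86,p), (87,n), (87,o), (87,p), (88,n), (88,o), (88,p)}
These 21 distinct sets form the basis B.
Close under arbitrary unions to get τ_{X×Y}; counting gives |τ_{X×Y}| = 70.


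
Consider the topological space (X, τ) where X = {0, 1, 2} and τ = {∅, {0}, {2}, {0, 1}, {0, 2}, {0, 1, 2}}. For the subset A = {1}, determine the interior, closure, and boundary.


int(A) = ∅, cl(A) = {1}, ∂A = {1}.

Closed sets in (X, τ) are complements of opens:
  closed(X, τ) = {∅, {1}, {2}, {0, 1}, {1, 2}, {0, 1, 2}}.
int(A) = ⋃ {U ∈ τ : U ⊆ A}. Opens contained in A: ∅.
Taking the union of these: int(A) = ∅.
cl(A) = ⋂ {C closed : A ⊆ C}. Closed sets containing A: {1}, {0, 1}, {1, 2}, {0, 1, 2}.
Intersecting these: cl(A) = {1}.
∂A = cl(A) ∖ int(A) = {1} ∖ ∅ = {1}.


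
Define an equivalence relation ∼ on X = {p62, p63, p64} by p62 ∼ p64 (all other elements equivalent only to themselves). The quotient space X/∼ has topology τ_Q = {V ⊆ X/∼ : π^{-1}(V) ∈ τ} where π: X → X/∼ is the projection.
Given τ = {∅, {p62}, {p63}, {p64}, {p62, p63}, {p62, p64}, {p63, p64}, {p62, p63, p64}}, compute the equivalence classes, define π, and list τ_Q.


X/∼ = {[p62=p64], [p63]}; |τ_Q| = 4.

Equivalence classes: [p62=p64], [p63].
Quotient map π: X → X/∼ sends p62 ↦ [p62=p64], p63 ↦ [p63], p64 ↦ [p62=p64].
For each subset V ⊆ X/∼, compute π^{-1}(V) ⊆ X and check whether π^{-1}(V) ∈ τ. V is open in τ_Q iff π^{-1}(V) ∈ τ.
  V = {}: π^{-1}(V) = ∅ ∈ τ ✓.
  V = {[p62=p64]}: π^{-1}(V) = {p62, p64} ∈ τ ✓.
  V = {[p63]}: π^{-1}(V) = {p63} ∈ τ ✓.
  V = {[p62=p64], [p63]}: π^{-1}(V) = {p62, p63, p64} ∈ τ ✓.
Open sets in the quotient: τ_Q = {{}, {[p62=p64]}, {[p63]}, {[p62=p64], [p63]}} (4 elements).


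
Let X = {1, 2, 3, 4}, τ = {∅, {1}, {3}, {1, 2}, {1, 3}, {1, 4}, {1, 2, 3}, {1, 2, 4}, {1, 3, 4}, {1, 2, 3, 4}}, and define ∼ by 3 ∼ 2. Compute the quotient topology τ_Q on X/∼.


X/∼ = {[1], [2=3], [4]}; |τ_Q| = 5.

Equivalence classes: [1], [2=3], [4].
Quotient map π: X → X/∼ sends 1 ↦ [1], 2 ↦ [2=3], 3 ↦ [2=3], 4 ↦ [4].
For each subset V ⊆ X/∼, compute π^{-1}(V) ⊆ X and check whether π^{-1}(V) ∈ τ. V is open in τ_Q iff π^{-1}(V) ∈ τ.
  V = {}: π^{-1}(V) = ∅ ∈ τ ✓.
  V = {[1]}: π^{-1}(V) = {1} ∈ τ ✓.
  V = {[2=3]}: π^{-1}(V) = {2, 3} ∉ τ ✗.
  V = {[1], [2=3]}: π^{-1}(V) = {1, 2, 3} ∈ τ ✓.
  V = {[4]}: π^{-1}(V) = {4} ∉ τ ✗.
  V = {[1], [4]}: π^{-1}(V) = {1, 4} ∈ τ ✓.
  V = {[2=3], [4]}: π^{-1}(V) = {2, 3, 4} ∉ τ ✗.
  V = {[1], [2=3], [4]}: π^{-1}(V) = {1, 2, 3, 4} ∈ τ ✓.
Open sets in the quotient: τ_Q = {{}, {[1]}, {[1], [2=3]}, {[1], [4]}, {[1], [2=3], [4]}} (5 elements).


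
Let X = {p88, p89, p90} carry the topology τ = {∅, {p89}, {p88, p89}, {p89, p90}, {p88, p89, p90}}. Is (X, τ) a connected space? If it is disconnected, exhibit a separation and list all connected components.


(X, τ) is connected.

Find clopen sets (U ∈ τ with X ∖ U ∈ τ):
  U = ∅, X ∖ U = {p88, p89, p90} — both open, so U is clopen.
  U = {p88, p89, p90}, X ∖ U = ∅ — both open, so U is clopen.
Only trivial clopens (∅ and X) exist, so (X, τ) is connected.
Compute connected components by grouping points that agree on all clopens:
  component: {p88, p89, p90}


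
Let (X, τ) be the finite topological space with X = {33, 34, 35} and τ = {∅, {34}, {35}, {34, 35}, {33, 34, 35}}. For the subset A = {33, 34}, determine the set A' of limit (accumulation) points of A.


A' = {33}

For each x ∈ X, list the open sets U ∈ τ with x ∈ U, then check whether U ∩ (A ∖ {x}) ≠ ∅ for every such U.
  x = 33: opens ∋ x are {33, 34, 35}; each meets A ∖ {33}, so x IS a limit point.
  x = 34: open {34} ∋ x has {34} ∩ (A ∖ {34}) = ∅, so x is NOT a limit point.
  x = 35: open {35} ∋ x has {35} ∩ (A ∖ {35}) = ∅, so x is NOT a limit point.
Collecting: A' = {33}.


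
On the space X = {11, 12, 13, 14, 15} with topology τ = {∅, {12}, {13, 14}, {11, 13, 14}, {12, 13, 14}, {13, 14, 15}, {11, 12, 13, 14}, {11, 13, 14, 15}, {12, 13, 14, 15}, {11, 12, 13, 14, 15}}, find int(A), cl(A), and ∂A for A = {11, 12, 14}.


int(A) = {12}, cl(A) = {11, 12, 13, 14, 15}, ∂A = {11, 13, 14, 15}.

Closed sets in (X, τ) are complements of opens:
  closed(X, τ) = {∅, {11}, {12}, {15}, {11, 12}, {11, 15}, {12, 15}, {11, 12, 15}, {11, 13, 14, 15}, {11, 12, 13, 14, 15}}.
int(A) = ⋃ {U ∈ τ : U ⊆ A}. Opens contained in A: ∅, {12}.
Taking the union of these: int(A) = {12}.
cl(A) = ⋂ {C closed : A ⊆ C}. Closed sets containing A: {11, 12, 13, 14, 15}.
Intersecting these: cl(A) = {11, 12, 13, 14, 15}.
∂A = cl(A) ∖ int(A) = {11, 12, 13, 14, 15} ∖ {12} = {11, 13, 14, 15}.


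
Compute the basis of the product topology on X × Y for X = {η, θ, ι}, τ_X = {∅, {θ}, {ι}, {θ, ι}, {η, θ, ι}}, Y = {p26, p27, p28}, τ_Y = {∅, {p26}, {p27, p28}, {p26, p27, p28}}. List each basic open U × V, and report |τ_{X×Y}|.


Basis B = {∅ × ∅, {θ} × {p26}, {ι} × {p26}, {θ, ι} × {p26}, {θ} × {p27, p28}, {ι} × {p27, p28}, {η, θ, ι} × {p26}, {θ} × {p26, p27, p28}, {ι} × {p26, p27, p28}, {θ, ι} × {p27, p28}, {η, θ, ι} × {p27, p28}, {θ, ι} × {p26, p27, p28}, {η, θ, ι} × {p26, p27, p28}}; |τ_{X×Y}| = 25.

Enumerate products U × V with U ∈ τ_X, V ∈ τ_Y (deduplicated):
  ∅ × ∅ = {} (∅)
  {θ} × {p26} = {(θ,p26)}
  {ι} × {p26} = {(ι,p26)}
  {θ, ι} × {p26} = {(θ,p26), (ι,p26)}
  {θ} × {p27, p28} = {(θ,p27), (θ,p28)}
  {ι} × {p27, p28} = {(ι,p27), (ι,p28)}
  {η, θ, ι} × {p26} = {(η,p26), (θ,p26), (ι,p26)}
  {θ} × {p26, p27, p28} = {(θ,p26), (θ,p27), (θ,p28)}
  {ι} × {p26, p27, p28} = {(ι,p26), (ι,p27), (ι,p28)}
  {θ, ι} × {p27, p28} = {(θ,p27), (θ,p28), (ι,p27), (ι,p28)}
  {η, θ, ι} × {p27, p28} = {(η,p27), (η,p28), (θ,p27), (θ,p28), (ι,p27), (ι,p28)}
  {θ, ι} × {p26, p27, p28} = {(θ,p26), (θ,p27), (θ,p28), (ι,p26), (ι,p27), (ι,p28)}
  {η, θ, ι} × {p26, p27, p28} = {(η,p26), (η,p27), (η,p28), (θ,p26), (θ,p27), (θ,p28), (ι,p26), (ι,p27), (ι,p28)}
These 13 distinct sets form the basis B.
Close under arbitrary unions to get τ_{X×Y}; counting gives |τ_{X×Y}| = 25.


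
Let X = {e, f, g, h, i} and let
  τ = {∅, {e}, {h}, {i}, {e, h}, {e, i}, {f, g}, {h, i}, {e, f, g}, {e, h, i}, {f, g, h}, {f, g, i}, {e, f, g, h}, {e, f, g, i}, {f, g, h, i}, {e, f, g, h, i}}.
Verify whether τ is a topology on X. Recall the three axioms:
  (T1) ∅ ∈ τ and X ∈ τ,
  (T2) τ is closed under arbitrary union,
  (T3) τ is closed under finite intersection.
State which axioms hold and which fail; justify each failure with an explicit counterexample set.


τ IS a topology on X.

Axiom (T1): ∅ ∈ τ? Yes; X ∈ τ? Yes.
Axiom (T2/T3): check pairwise unions and intersections of members of τ.
All pairwise intersections and unions checked — each lies in τ. Therefore τ satisfies (T1), (T2), (T3): it IS a topology on X.


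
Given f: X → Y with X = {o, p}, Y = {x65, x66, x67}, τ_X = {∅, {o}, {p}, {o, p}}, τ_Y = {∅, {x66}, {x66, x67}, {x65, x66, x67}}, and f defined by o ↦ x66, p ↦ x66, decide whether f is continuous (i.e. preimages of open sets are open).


f IS continuous.

Compute f^{-1}(U) for each U ∈ τ_Y:
  U = ∅: f^{-1}(U) = ∅ ∈ τ_X ✓.
  U = {x66}: f^{-1}(U) = {o, p} ∈ τ_X ✓.
  U = {x66, x67}: f^{-1}(U) = {o, p} ∈ τ_X ✓.
  U = {x65, x66, x67}: f^{-1}(U) = {o, p} ∈ τ_X ✓.
Every preimage lies in τ_X, so f IS continuous.


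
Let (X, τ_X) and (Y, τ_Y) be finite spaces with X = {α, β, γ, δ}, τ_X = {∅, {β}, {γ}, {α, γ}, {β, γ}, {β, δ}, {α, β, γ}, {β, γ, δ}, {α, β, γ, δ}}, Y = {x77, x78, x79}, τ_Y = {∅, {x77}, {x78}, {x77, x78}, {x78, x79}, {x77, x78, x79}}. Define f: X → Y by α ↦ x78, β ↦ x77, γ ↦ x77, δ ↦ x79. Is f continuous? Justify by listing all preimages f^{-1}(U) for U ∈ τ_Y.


f is NOT continuous.

Compute f^{-1}(U) for each U ∈ τ_Y:
  U = ∅: f^{-1}(U) = ∅ ∈ τ_X ✓.
  U = {x77}: f^{-1}(U) = {β, γ} ∈ τ_X ✓.
  U = {x78}: f^{-1}(U) = {α} ∉ τ_X ✗.
  U = {x77, x78}: f^{-1}(U) = {α, β, γ} ∈ τ_X ✓.
  U = {x78, x79}: f^{-1}(U) = {α, δ} ∉ τ_X ✗.
  U = {x77, x78, x79}: f^{-1}(U) = {α, β, γ, δ} ∈ τ_X ✓.
Found U = {x78} with f^{-1}(U) = {α} not in τ_X. Therefore f is NOT continuous.


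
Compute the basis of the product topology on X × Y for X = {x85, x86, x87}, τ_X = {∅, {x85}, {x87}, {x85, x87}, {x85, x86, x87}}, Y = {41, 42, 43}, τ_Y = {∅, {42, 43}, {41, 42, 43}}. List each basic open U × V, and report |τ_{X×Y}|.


Basis B = {∅ × ∅, {x85} × {42, 43}, {x87} × {42, 43}, {x85} × {41, 42, 43}, {x87} × {41, 42, 43}, {x85, x87} × {42, 43}, {x85, x87} × {41, 42, 43}, {x85, x86, x87} × {42, 43}, {x85, x86, x87} × {41, 42, 43}}; |τ_{X×Y}| = 14.

Enumerate products U × V with U ∈ τ_X, V ∈ τ_Y (deduplicated):
  ∅ × ∅ = {} (∅)
  {x85} × {42, 43} = {(x85,42), (x85,43)}
  {x87} × {42, 43} = {(x87,42), (x87,43)}
  {x85} × {41, 42, 43} = {(x85,41), (x85,42), (x85,43)}
  {x87} × {41, 42, 43} = {(x87,41), (x87,42), (x87,43)}
  {x85, x87} × {42, 43} = {(x85,42), (x85,43), (x87,42), (x87,43)}
  {x85, x87} × {41, 42, 43} = {(x85,41), (x85,42), (x85,43), (x87,41), (x87,42), (x87,43)}
  {x85, x86, x87} × {42, 43} = {(x85,42), (x85,43), (x86,42), (x86,43), (x87,42), (x87,43)}
  {x85, x86, x87} × {41, 42, 43} = {(x85,41), (x85,42), (x85,43), (x86,41), (x86,42), (x86,43), (x87,41), (x87,42), (x87,43)}
These 9 distinct sets form the basis B.
Close under arbitrary unions to get τ_{X×Y}; counting gives |τ_{X×Y}| = 14.


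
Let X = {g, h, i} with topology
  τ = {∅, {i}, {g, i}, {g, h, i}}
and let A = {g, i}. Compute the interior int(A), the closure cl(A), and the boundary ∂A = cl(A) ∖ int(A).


int(A) = {g, i}, cl(A) = {g, h, i}, ∂A = {h}.

Closed sets in (X, τ) are complements of opens:
  closed(X, τ) = {∅, {h}, {g, h}, {g, h, i}}.
int(A) = ⋃ {U ∈ τ : U ⊆ A}. Opens contained in A: ∅, {i}, {g, i}.
Taking the union of these: int(A) = {g, i}.
cl(A) = ⋂ {C closed : A ⊆ C}. Closed sets containing A: {g, h, i}.
Intersecting these: cl(A) = {g, h, i}.
∂A = cl(A) ∖ int(A) = {g, h, i} ∖ {g, i} = {h}.


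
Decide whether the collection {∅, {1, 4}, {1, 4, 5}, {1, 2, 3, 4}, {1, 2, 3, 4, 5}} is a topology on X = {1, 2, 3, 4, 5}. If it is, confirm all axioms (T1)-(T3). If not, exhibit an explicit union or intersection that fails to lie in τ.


τ IS a topology on X.

Axiom (T1): ∅ ∈ τ? Yes; X ∈ τ? Yes.
Axiom (T2/T3): check pairwise unions and intersections of members of τ.
All pairwise intersections and unions checked — each lies in τ. Therefore τ satisfies (T1), (T2), (T3): it IS a topology on X.


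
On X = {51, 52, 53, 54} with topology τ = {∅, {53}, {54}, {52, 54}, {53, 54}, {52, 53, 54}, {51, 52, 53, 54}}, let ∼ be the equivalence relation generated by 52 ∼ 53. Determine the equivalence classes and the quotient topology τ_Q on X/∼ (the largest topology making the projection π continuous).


X/∼ = {[51], [52=53], [54]}; |τ_Q| = 4.

Equivalence classes: [51], [52=53], [54].
Quotient map π: X → X/∼ sends 51 ↦ [51], 52 ↦ [52=53], 53 ↦ [52=53], 54 ↦ [54].
For each subset V ⊆ X/∼, compute π^{-1}(V) ⊆ X and check whether π^{-1}(V) ∈ τ. V is open in τ_Q iff π^{-1}(V) ∈ τ.
  V = {}: π^{-1}(V) = ∅ ∈ τ ✓.
  V = {[51]}: π^{-1}(V) = {51} ∉ τ ✗.
  V = {[52=53]}: π^{-1}(V) = {52, 53} ∉ τ ✗.
  V = {[51], [52=53]}: π^{-1}(V) = {51, 52, 53} ∉ τ ✗.
  V = {[54]}: π^{-1}(V) = {54} ∈ τ ✓.
  V = {[51], [54]}: π^{-1}(V) = {51, 54} ∉ τ ✗.
  V = {[52=53], [54]}: π^{-1}(V) = {52, 53, 54} ∈ τ ✓.
  V = {[51], [52=53], [54]}: π^{-1}(V) = {51, 52, 53, 54} ∈ τ ✓.
Open sets in the quotient: τ_Q = {{}, {[54]}, {[52=53], [54]}, {[51], [52=53], [54]}} (4 elements).


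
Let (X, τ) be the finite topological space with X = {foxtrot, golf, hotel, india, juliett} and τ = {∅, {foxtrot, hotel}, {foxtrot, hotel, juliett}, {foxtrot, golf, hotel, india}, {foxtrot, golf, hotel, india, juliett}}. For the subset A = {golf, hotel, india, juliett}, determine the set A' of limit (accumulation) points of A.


A' = {foxtrot, golf, india, juliett}

For each x ∈ X, list the open sets U ∈ τ with x ∈ U, then check whether U ∩ (A ∖ {x}) ≠ ∅ for every such U.
  x = foxtrot: opens ∋ x are {foxtrot, hotel}, {foxtrot, hotel, juliett}, {foxtrot, golf, hotel, india}, {foxtrot, golf, hotel, india, juliett}; each meets A ∖ {foxtrot}, so x IS a limit point.
  x = golf: opens ∋ x are {foxtrot, golf, hotel, india}, {foxtrot, golf, hotel, india, juliett}; each meets A ∖ {golf}, so x IS a limit point.
  x = hotel: open {foxtrot, hotel} ∋ x has {foxtrot, hotel} ∩ (A ∖ {hotel}) = ∅, so x is NOT a limit point.
  x = india: opens ∋ x are {foxtrot, golf, hotel, india}, {foxtrot, golf, hotel, india, juliett}; each meets A ∖ {india}, so x IS a limit point.
  x = juliett: opens ∋ x are {foxtrot, hotel, juliett}, {foxtrot, golf, hotel, india, juliett}; each meets A ∖ {juliett}, so x IS a limit point.
Collecting: A' = {foxtrot, golf, india, juliett}.


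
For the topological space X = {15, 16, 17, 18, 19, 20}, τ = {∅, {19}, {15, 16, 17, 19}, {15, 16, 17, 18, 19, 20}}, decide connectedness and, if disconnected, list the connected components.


(X, τ) is connected.

Find clopen sets (U ∈ τ with X ∖ U ∈ τ):
  U = ∅, X ∖ U = {15, 16, 17, 18, 19, 20} — both open, so U is clopen.
  U = {15, 16, 17, 18, 19, 20}, X ∖ U = ∅ — both open, so U is clopen.
Only trivial clopens (∅ and X) exist, so (X, τ) is connected.
Compute connected components by grouping points that agree on all clopens:
  component: {15, 16, 17, 18, 19, 20}
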